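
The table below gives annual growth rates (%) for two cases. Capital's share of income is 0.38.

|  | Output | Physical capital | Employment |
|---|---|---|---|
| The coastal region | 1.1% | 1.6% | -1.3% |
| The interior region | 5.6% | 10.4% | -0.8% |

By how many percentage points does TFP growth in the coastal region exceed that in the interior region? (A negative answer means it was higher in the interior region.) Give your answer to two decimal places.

Labor's share = 1 − 0.38 = 0.62.
The coastal region: TFP = 1.1 − 0.608 + 0.806 = 1.298%.
The interior region: TFP = 5.6 − 3.952 + 0.496 = 2.144%.
Difference = 1.298 − (2.144) = -0.846 pp.

-0.85 percentage points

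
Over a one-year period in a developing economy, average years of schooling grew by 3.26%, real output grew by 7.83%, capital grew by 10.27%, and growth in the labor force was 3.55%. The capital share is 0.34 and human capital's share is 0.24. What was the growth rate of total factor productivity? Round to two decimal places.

Labor's share = 1 − 0.34 − 0.24 = 0.42.
Capital: 0.34 × 10.27 = 3.4918 pp.
Average years of schooling: 0.24 × 3.26 = 0.7824 pp.
The labor force: 0.42 × 3.55 = 1.491 pp.
TFP growth = 7.83 − 5.7652 = 2.0648%.

2.06%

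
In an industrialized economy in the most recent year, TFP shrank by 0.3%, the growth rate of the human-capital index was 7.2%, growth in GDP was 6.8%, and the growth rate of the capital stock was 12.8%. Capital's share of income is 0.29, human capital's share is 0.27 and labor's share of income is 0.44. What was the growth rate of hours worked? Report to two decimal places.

Labor's share = 1 − 0.29 − 0.27 = 0.44.
gY = gA + 0.29×12.8 + 0.27×7.2 + 0.44×g.
0.44×g = 6.8 + 0.3 − 5.656 = 1.444.
g = 1.444 / 0.44 = 3.2818%.

Hours worked grew 3.28%.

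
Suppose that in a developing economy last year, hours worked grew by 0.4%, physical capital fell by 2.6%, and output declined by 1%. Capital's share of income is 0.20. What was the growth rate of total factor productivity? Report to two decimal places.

-0.80%

Labor's share = 1 − 0.2 = 0.8.
Physical capital: 0.2 × (-2.6) = -0.52 pp.
Hours worked: 0.8 × 0.4 = 0.32 pp.
TFP growth = -1 + 0.2 = -0.8%.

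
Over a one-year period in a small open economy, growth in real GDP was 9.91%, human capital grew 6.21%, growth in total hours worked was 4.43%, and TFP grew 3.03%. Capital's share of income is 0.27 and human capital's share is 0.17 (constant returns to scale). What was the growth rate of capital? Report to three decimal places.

Capital growth was 12.383%.

Labor's share = 1 − 0.27 − 0.17 = 0.56.
gY = gA + 0.17×6.21 + 0.56×4.43 + 0.27×g.
0.27×g = 9.91 − 3.03 − 3.5365 = 3.3435.
g = 3.3435 / 0.27 = 12.38333%.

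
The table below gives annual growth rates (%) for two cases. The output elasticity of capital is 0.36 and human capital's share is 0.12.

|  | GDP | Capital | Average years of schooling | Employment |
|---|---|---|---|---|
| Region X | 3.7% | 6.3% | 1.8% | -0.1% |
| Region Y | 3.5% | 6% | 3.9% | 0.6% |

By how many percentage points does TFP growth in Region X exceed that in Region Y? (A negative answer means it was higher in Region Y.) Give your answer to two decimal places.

Labor's share = 1 − 0.36 − 0.12 = 0.52.
Region X: TFP = 3.7 − 2.268 − 0.216 + 0.052 = 1.268%.
Region Y: TFP = 3.5 − 2.16 − 0.468 − 0.312 = 0.56%.
Difference = 1.268 − (0.56) = 0.708 pp.

0.71 percentage points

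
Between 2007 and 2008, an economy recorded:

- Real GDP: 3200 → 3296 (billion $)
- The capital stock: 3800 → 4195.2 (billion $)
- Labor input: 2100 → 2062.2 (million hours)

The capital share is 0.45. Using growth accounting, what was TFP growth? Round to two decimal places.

Real GDP growth = (3296 − 3200) / 3200 = 3%.
The capital stock growth = (4195.2 − 3800) / 3800 = 10.4%.
Labor input growth = (2062.2 − 2100) / 2100 = -1.8%.
Labor's share = 1 − 0.45 = 0.55.
The capital stock: 0.45 × 10.4 = 4.68 pp.
Labor input: 0.55 × (-1.8) = -0.99 pp.
TFP growth = 3 − 3.69 = -0.69%.

-0.69%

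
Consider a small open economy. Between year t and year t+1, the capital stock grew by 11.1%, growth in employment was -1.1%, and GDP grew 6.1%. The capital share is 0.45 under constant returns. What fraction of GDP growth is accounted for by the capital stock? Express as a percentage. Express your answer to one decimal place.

The capital stock contributed 0.45 × 11.1 = 4.995 pp.
Share of growth = 4.995 / 6.1 × 100 = 81.885%.

The capital stock accounted for 81.9% of growth.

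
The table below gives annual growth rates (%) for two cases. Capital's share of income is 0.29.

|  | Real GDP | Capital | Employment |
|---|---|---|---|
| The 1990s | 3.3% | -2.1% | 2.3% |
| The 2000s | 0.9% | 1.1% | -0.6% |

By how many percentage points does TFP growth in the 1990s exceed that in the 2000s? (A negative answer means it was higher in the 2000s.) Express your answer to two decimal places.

Labor's share = 1 − 0.29 = 0.71.
The 1990s: TFP = 3.3 + 0.609 − 1.633 = 2.276%.
The 2000s: TFP = 0.9 − 0.319 + 0.426 = 1.007%.
Difference = 2.276 − (1.007) = 1.269 pp.

1.27 percentage points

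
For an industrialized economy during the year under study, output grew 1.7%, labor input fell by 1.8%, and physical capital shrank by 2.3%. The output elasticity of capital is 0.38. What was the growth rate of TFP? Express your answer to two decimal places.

3.69%

Labor's share = 1 − 0.38 = 0.62.
Physical capital: 0.38 × (-2.3) = -0.874 pp.
Labor input: 0.62 × (-1.8) = -1.116 pp.
TFP growth = 1.7 + 1.99 = 3.69%.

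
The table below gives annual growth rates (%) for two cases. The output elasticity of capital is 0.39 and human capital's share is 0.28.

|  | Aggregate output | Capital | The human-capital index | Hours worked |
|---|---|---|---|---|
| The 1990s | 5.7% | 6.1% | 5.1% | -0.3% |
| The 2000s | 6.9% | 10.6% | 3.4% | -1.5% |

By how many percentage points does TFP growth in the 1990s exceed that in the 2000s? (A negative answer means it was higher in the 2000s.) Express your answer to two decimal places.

Labor's share = 1 − 0.39 − 0.28 = 0.33.
The 1990s: TFP = 5.7 − 2.379 − 1.428 + 0.099 = 1.992%.
The 2000s: TFP = 6.9 − 4.134 − 0.952 + 0.495 = 2.309%.
Difference = 1.992 − (2.309) = -0.317 pp.

-0.32 percentage points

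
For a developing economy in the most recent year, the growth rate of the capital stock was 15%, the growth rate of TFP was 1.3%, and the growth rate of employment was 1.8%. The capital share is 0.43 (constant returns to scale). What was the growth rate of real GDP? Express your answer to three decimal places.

Labor's share = 1 − 0.43 = 0.57.
The capital stock: 0.43 × 15 = 6.45 pp.
Employment: 0.57 × 1.8 = 1.026 pp.
Output growth = 1.3 + 7.476 = 8.776%.

8.776%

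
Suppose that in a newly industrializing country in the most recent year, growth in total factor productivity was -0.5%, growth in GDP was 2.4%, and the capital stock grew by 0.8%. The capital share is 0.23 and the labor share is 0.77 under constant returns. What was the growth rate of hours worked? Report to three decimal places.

Labor's share = 1 − 0.23 = 0.77.
gY = gA + 0.23×0.8 + 0.77×g.
0.77×g = 2.4 + 0.5 − 0.184 = 2.716.
g = 2.716 / 0.77 = 3.52727%.

3.527%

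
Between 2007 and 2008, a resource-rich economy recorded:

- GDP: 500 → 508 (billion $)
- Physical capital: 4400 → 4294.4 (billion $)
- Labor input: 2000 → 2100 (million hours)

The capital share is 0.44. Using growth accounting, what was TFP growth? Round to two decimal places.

-0.14%

GDP growth = (508 − 500) / 500 = 1.6%.
Physical capital growth = (4294.4 − 4400) / 4400 = -2.4%.
Labor input growth = (2100 − 2000) / 2000 = 5%.
Labor's share = 1 − 0.44 = 0.56.
Physical capital: 0.44 × (-2.4) = -1.056 pp.
Labor input: 0.56 × 5 = 2.8 pp.
TFP growth = 1.6 − 1.744 = -0.144%.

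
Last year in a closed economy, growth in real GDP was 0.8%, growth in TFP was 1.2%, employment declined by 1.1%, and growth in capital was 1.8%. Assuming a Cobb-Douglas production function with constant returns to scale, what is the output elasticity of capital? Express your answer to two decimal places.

0.24

gY = gA + α·gK + (1−α)·gL, so gY − gA − gL = α(gK − gL).
0.8 − 1.2 + 1.1 = α × (1.8 − (-1.1)).
0.7 = 2.9 α, so α = 0.2414.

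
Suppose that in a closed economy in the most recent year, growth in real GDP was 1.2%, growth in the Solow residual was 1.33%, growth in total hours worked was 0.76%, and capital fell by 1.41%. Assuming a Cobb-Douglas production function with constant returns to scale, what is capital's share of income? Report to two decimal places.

Capital's share of income is 0.41.

gY = gA + α·gK + (1−α)·gL, so gY − gA − gL = α(gK − gL).
1.2 − 1.33 − 0.76 = α × (-1.41 − 0.76).
-0.89 = -2.17 α, so α = 0.4101.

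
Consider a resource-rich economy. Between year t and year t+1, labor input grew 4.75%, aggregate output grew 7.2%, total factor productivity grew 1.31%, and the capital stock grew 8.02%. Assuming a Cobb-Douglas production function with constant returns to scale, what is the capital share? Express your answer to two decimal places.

The capital share is 0.35.

gY = gA + α·gK + (1−α)·gL, so gY − gA − gL = α(gK − gL).
7.2 − 1.31 − 4.75 = α × (8.02 − 4.75).
1.14 = 3.27 α, so α = 0.3486.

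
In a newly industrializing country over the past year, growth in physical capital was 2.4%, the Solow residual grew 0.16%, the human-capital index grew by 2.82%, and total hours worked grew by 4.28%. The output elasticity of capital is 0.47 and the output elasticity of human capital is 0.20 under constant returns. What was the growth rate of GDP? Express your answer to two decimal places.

Labor's share = 1 − 0.47 − 0.2 = 0.33.
Physical capital: 0.47 × 2.4 = 1.128 pp.
The human-capital index: 0.2 × 2.82 = 0.564 pp.
Total hours worked: 0.33 × 4.28 = 1.4124 pp.
Output growth = 0.16 + 3.1044 = 3.2644%.

GDP grew 3.26%.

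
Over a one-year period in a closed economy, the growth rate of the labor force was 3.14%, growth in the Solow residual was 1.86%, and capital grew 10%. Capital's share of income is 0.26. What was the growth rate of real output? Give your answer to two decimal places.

Labor's share = 1 − 0.26 = 0.74.
Capital: 0.26 × 10 = 2.6 pp.
The labor force: 0.74 × 3.14 = 2.3236 pp.
Output growth = 1.86 + 4.9236 = 6.7836%.

Real output grew 6.78%.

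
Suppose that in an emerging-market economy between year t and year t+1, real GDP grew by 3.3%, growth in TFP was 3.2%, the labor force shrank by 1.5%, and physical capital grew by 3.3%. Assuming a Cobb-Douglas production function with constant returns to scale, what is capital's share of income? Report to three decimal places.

gY = gA + α·gK + (1−α)·gL, so gY − gA − gL = α(gK − gL).
3.3 − 3.2 + 1.5 = α × (3.3 − (-1.5)).
1.6 = 4.8 α, so α = 0.33333.

0.333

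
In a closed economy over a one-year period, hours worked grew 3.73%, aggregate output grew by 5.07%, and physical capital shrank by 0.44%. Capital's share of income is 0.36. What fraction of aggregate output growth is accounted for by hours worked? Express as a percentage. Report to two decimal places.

47.08%

Labor's share = 1 − 0.36 = 0.64.
Hours worked contributed 0.64 × 3.73 = 2.3872 pp.
Share of growth = 2.3872 / 5.07 × 100 = 47.0848%.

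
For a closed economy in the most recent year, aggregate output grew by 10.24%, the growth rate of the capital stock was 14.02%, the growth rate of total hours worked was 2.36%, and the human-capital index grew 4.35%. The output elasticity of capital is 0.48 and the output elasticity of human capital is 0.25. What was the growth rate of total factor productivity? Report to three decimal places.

Labor's share = 1 − 0.48 − 0.25 = 0.27.
The capital stock: 0.48 × 14.02 = 6.7296 pp.
The human-capital index: 0.25 × 4.35 = 1.0875 pp.
Total hours worked: 0.27 × 2.36 = 0.6372 pp.
TFP growth = 10.24 − 8.4543 = 1.7857%.

Total factor productivity grew 1.786%.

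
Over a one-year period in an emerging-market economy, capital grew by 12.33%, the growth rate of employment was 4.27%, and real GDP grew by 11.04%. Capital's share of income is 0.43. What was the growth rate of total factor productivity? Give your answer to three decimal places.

Labor's share = 1 − 0.43 = 0.57.
Capital: 0.43 × 12.33 = 5.3019 pp.
Employment: 0.57 × 4.27 = 2.4339 pp.
TFP growth = 11.04 − 7.7358 = 3.3042%.

3.304%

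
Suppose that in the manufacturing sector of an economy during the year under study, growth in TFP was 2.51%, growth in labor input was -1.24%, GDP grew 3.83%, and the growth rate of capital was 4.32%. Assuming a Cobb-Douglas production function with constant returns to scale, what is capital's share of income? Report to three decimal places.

gY = gA + α·gK + (1−α)·gL, so gY − gA − gL = α(gK − gL).
3.83 − 2.51 + 1.24 = α × (4.32 − (-1.24)).
2.56 = 5.56 α, so α = 0.46043.

α = 0.460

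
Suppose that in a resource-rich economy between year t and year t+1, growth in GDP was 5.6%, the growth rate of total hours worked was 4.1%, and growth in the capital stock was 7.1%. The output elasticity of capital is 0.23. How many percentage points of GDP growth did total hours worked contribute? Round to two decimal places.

3.16 percentage points

Labor's share = 1 − 0.23 = 0.77.
Contribution = share × growth = 0.77 × 4.1 = 3.157 pp.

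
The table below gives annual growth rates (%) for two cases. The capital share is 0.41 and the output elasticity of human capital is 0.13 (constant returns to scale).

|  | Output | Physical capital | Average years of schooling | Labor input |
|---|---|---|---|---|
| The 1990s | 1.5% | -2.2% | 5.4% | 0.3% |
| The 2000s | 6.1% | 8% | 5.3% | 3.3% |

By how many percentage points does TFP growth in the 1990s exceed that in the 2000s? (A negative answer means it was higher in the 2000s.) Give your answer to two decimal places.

Labor's share = 1 − 0.41 − 0.13 = 0.46.
The 1990s: TFP = 1.5 + 0.902 − 0.702 − 0.138 = 1.562%.
The 2000s: TFP = 6.1 − 3.28 − 0.689 − 1.518 = 0.613%.
Difference = 1.562 − (0.613) = 0.949 pp.

0.95 percentage points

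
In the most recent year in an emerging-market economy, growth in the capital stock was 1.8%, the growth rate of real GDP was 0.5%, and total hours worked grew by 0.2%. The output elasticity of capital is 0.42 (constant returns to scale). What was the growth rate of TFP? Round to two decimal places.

Labor's share = 1 − 0.42 = 0.58.
The capital stock: 0.42 × 1.8 = 0.756 pp.
Total hours worked: 0.58 × 0.2 = 0.116 pp.
TFP growth = 0.5 − 0.872 = -0.372%.

-0.37%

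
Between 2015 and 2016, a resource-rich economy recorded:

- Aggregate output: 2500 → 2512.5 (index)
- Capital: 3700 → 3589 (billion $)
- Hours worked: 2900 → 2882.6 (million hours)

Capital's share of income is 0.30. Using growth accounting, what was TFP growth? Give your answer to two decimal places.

1.82%

Aggregate output growth = (2512.5 − 2500) / 2500 = 0.5%.
Capital growth = (3589 − 3700) / 3700 = -3%.
Hours worked growth = (2882.6 − 2900) / 2900 = -0.6%.
Labor's share = 1 − 0.3 = 0.7.
Capital: 0.3 × (-3) = -0.9 pp.
Hours worked: 0.7 × (-0.6) = -0.42 pp.
TFP growth = 0.5 + 1.32 = 1.82%.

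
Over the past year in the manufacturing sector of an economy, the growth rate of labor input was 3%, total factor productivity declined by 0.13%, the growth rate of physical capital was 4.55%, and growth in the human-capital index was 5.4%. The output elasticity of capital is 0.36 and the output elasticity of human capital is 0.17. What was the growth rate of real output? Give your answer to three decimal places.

Labor's share = 1 − 0.36 − 0.17 = 0.47.
Physical capital: 0.36 × 4.55 = 1.638 pp.
The human-capital index: 0.17 × 5.4 = 0.918 pp.
Labor input: 0.47 × 3 = 1.41 pp.
Output growth = -0.13 + 3.966 = 3.836%.

3.836%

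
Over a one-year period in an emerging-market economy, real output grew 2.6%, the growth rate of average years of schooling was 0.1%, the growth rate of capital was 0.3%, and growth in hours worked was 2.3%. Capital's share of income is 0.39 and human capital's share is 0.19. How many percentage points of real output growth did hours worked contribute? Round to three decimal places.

0.966 percentage points

Labor's share = 1 − 0.39 − 0.19 = 0.42.
Contribution = share × growth = 0.42 × 2.3 = 0.966 pp.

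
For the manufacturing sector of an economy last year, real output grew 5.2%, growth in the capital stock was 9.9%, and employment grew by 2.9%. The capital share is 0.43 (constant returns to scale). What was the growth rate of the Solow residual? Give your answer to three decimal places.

-0.710%

Labor's share = 1 − 0.43 = 0.57.
The capital stock: 0.43 × 9.9 = 4.257 pp.
Employment: 0.57 × 2.9 = 1.653 pp.
TFP growth = 5.2 − 5.91 = -0.71%.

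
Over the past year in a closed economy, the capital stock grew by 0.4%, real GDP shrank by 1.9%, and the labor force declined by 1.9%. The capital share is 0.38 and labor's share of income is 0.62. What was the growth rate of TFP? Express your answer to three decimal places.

-0.874%

Labor's share = 1 − 0.38 = 0.62.
The capital stock: 0.38 × 0.4 = 0.152 pp.
The labor force: 0.62 × (-1.9) = -1.178 pp.
TFP growth = -1.9 + 1.026 = -0.874%.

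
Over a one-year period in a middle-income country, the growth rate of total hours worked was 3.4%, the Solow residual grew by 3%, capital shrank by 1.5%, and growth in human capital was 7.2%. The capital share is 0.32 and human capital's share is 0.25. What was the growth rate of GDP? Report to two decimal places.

GDP grew 5.78%.

Labor's share = 1 − 0.32 − 0.25 = 0.43.
Capital: 0.32 × (-1.5) = -0.48 pp.
Human capital: 0.25 × 7.2 = 1.8 pp.
Total hours worked: 0.43 × 3.4 = 1.462 pp.
Output growth = 3 + 2.782 = 5.782%.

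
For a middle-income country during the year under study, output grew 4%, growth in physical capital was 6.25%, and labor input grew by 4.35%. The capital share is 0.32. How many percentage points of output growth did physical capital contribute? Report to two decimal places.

Contribution = share × growth = 0.32 × 6.25 = 2 pp.

2.00 percentage points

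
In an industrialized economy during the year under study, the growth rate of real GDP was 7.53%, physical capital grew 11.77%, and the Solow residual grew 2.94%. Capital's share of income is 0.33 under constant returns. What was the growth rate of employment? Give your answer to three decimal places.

Employment grew 1.054%.

Labor's share = 1 − 0.33 = 0.67.
gY = gA + 0.33×11.77 + 0.67×g.
0.67×g = 7.53 − 2.94 − 3.8841 = 0.7059.
g = 0.7059 / 0.67 = 1.05358%.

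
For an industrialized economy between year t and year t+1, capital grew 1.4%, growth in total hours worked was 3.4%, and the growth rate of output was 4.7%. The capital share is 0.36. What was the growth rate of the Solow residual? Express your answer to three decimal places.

Labor's share = 1 − 0.36 = 0.64.
Capital: 0.36 × 1.4 = 0.504 pp.
Total hours worked: 0.64 × 3.4 = 2.176 pp.
TFP growth = 4.7 − 2.68 = 2.02%.

2.020%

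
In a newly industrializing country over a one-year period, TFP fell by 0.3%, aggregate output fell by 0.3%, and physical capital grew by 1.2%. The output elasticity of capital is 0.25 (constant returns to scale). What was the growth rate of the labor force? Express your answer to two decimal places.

Labor's share = 1 − 0.25 = 0.75.
gY = gA + 0.25×1.2 + 0.75×g.
0.75×g = -0.3 + 0.3 − 0.3 = -0.3.
g = -0.3 / 0.75 = -0.4%.

-0.40%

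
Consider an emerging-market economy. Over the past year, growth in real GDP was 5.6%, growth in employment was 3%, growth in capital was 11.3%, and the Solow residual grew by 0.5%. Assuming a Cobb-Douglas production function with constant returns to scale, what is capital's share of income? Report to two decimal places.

α = 0.25

gY = gA + α·gK + (1−α)·gL, so gY − gA − gL = α(gK − gL).
5.6 − 0.5 − 3 = α × (11.3 − 3).
2.1 = 8.3 α, so α = 0.253.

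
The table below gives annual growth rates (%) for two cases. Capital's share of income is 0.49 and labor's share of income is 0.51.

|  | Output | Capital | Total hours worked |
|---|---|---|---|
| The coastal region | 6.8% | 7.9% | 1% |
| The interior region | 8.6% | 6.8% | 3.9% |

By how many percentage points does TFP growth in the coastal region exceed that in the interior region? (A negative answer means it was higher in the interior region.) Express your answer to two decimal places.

-0.86 percentage points

Labor's share = 1 − 0.49 = 0.51.
The coastal region: TFP = 6.8 − 3.871 − 0.51 = 2.419%.
The interior region: TFP = 8.6 − 3.332 − 1.989 = 3.279%.
Difference = 2.419 − (3.279) = -0.86 pp.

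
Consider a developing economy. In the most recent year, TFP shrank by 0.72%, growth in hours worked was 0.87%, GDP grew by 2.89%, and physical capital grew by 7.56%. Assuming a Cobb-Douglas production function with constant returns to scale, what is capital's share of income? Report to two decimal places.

α = 0.41

gY = gA + α·gK + (1−α)·gL, so gY − gA − gL = α(gK − gL).
2.89 + 0.72 − 0.87 = α × (7.56 − 0.87).
2.74 = 6.69 α, so α = 0.4096.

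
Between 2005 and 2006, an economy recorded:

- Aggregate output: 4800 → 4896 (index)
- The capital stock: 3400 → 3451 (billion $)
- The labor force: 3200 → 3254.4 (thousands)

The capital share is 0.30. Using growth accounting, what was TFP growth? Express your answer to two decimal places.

0.36%

Aggregate output growth = (4896 − 4800) / 4800 = 2%.
The capital stock growth = (3451 − 3400) / 3400 = 1.5%.
The labor force growth = (3254.4 − 3200) / 3200 = 1.7%.
Labor's share = 1 − 0.3 = 0.7.
The capital stock: 0.3 × 1.5 = 0.45 pp.
The labor force: 0.7 × 1.7 = 1.19 pp.
TFP growth = 2 − 1.64 = 0.36%.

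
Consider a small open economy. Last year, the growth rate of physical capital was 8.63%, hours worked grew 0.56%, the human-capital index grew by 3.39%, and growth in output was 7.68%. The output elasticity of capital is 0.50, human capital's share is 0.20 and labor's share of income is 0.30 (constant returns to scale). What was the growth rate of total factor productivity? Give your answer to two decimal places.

Labor's share = 1 − 0.5 − 0.2 = 0.3.
Physical capital: 0.5 × 8.63 = 4.315 pp.
The human-capital index: 0.2 × 3.39 = 0.678 pp.
Hours worked: 0.3 × 0.56 = 0.168 pp.
TFP growth = 7.68 − 5.161 = 2.519%.

2.52%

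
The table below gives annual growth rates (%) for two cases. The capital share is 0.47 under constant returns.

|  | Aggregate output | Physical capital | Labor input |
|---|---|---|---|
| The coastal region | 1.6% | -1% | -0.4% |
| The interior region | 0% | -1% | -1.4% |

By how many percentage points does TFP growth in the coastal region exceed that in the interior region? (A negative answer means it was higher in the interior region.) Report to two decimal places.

Labor's share = 1 − 0.47 = 0.53.
The coastal region: TFP = 1.6 + 0.47 + 0.212 = 2.282%.
The interior region: TFP = 0 + 0.47 + 0.742 = 1.212%.
Difference = 2.282 − (1.212) = 1.07 pp.

1.07 percentage points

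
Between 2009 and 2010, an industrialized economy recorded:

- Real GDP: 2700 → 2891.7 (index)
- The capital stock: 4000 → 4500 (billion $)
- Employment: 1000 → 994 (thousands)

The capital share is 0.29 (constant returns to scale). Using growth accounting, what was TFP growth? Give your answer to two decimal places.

Real GDP growth = (2891.7 − 2700) / 2700 = 7.1%.
The capital stock growth = (4500 − 4000) / 4000 = 12.5%.
Employment growth = (994 − 1000) / 1000 = -0.6%.
Labor's share = 1 − 0.29 = 0.71.
The capital stock: 0.29 × 12.5 = 3.625 pp.
Employment: 0.71 × (-0.6) = -0.426 pp.
TFP growth = 7.1 − 3.199 = 3.901%.

TFP grew 3.90%.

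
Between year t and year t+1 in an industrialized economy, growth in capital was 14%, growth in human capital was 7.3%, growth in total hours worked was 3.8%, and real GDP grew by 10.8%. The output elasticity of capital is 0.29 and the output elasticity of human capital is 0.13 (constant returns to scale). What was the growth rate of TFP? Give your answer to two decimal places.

Labor's share = 1 − 0.29 − 0.13 = 0.58.
Capital: 0.29 × 14 = 4.06 pp.
Human capital: 0.13 × 7.3 = 0.949 pp.
Total hours worked: 0.58 × 3.8 = 2.204 pp.
TFP growth = 10.8 − 7.213 = 3.587%.

TFP grew 3.59%.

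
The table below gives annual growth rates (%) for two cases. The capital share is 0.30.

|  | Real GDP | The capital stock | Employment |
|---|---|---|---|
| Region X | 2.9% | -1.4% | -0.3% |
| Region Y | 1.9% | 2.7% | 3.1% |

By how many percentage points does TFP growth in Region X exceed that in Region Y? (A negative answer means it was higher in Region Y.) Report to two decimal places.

4.61 percentage points

Labor's share = 1 − 0.3 = 0.7.
Region X: TFP = 2.9 + 0.42 + 0.21 = 3.53%.
Region Y: TFP = 1.9 − 0.81 − 2.17 = -1.08%.
Difference = 3.53 − (-1.08) = 4.61 pp.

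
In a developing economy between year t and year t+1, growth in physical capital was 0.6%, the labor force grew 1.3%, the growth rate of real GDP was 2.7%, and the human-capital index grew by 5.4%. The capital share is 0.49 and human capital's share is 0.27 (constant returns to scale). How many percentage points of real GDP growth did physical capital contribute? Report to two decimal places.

Contribution = share × growth = 0.49 × 0.6 = 0.294 pp.

0.29 pp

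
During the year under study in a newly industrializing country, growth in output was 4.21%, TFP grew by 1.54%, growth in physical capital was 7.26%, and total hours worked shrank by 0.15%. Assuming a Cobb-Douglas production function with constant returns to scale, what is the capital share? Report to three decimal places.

gY = gA + α·gK + (1−α)·gL, so gY − gA − gL = α(gK − gL).
4.21 − 1.54 + 0.15 = α × (7.26 − (-0.15)).
2.82 = 7.41 α, so α = 0.38057.

0.381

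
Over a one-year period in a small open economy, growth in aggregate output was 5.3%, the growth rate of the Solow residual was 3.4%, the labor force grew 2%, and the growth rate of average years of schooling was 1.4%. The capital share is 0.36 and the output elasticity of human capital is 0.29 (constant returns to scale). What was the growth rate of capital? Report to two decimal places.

Labor's share = 1 − 0.36 − 0.29 = 0.35.
gY = gA + 0.29×1.4 + 0.35×2 + 0.36×g.
0.36×g = 5.3 − 3.4 − 1.106 = 0.794.
g = 0.794 / 0.36 = 2.2056%.

Capital growth was 2.21%.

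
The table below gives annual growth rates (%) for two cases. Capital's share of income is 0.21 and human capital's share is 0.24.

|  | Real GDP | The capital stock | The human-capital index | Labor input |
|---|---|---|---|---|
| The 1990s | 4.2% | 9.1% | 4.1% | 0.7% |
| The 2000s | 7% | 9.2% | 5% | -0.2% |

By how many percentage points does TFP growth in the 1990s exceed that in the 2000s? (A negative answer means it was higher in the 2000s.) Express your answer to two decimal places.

Labor's share = 1 − 0.21 − 0.24 = 0.55.
The 1990s: TFP = 4.2 − 1.911 − 0.984 − 0.385 = 0.92%.
The 2000s: TFP = 7 − 1.932 − 1.2 + 0.11 = 3.978%.
Difference = 0.92 − (3.978) = -3.058 pp.

-3.06 percentage points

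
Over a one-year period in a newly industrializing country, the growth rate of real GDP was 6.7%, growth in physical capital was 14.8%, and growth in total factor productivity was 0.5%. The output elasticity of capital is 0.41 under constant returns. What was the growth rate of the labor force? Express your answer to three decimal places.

The labor force growth was 0.224%.

Labor's share = 1 − 0.41 = 0.59.
gY = gA + 0.41×14.8 + 0.59×g.
0.59×g = 6.7 − 0.5 − 6.068 = 0.132.
g = 0.132 / 0.59 = 0.22373%.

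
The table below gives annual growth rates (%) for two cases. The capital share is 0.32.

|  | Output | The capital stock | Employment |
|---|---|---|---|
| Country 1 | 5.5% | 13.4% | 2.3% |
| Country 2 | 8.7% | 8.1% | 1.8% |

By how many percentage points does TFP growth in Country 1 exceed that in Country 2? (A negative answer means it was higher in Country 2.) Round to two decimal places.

Labor's share = 1 − 0.32 = 0.68.
Country 1: TFP = 5.5 − 4.288 − 1.564 = -0.352%.
Country 2: TFP = 8.7 − 2.592 − 1.224 = 4.884%.
Difference = -0.352 − (4.884) = -5.236 pp.

-5.24 percentage points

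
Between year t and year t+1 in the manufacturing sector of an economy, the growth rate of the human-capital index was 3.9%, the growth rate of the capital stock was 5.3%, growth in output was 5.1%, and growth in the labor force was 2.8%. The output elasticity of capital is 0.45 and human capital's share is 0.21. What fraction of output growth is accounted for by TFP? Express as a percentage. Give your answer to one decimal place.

Labor's share = 1 − 0.45 − 0.21 = 0.34.
The capital stock: 0.45 × 5.3 = 2.385 pp.
The human-capital index: 0.21 × 3.9 = 0.819 pp.
The labor force: 0.34 × 2.8 = 0.952 pp.
TFP growth = 5.1 − 4.156 = 0.944%.
TFP share of growth = 0.944 / 5.1 × 100 = 18.51%.

18.5%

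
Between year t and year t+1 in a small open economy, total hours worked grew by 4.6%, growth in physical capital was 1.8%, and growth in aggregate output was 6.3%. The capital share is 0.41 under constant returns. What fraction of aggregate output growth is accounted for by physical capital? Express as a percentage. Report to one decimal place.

Physical capital accounted for 11.7% of growth.

Physical capital contributed 0.41 × 1.8 = 0.738 pp.
Share of growth = 0.738 / 6.3 × 100 = 11.714%.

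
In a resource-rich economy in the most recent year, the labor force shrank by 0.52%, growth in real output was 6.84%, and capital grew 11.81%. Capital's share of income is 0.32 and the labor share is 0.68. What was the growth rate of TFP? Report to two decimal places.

Labor's share = 1 − 0.32 = 0.68.
Capital: 0.32 × 11.81 = 3.7792 pp.
The labor force: 0.68 × (-0.52) = -0.3536 pp.
TFP growth = 6.84 − 3.4256 = 3.4144%.

3.41%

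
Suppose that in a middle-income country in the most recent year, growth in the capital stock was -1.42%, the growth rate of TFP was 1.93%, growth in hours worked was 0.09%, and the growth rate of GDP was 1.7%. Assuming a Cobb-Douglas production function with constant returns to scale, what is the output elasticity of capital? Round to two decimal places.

The output elasticity of capital is 0.21.

gY = gA + α·gK + (1−α)·gL, so gY − gA − gL = α(gK − gL).
1.7 − 1.93 − 0.09 = α × (-1.42 − 0.09).
-0.32 = -1.51 α, so α = 0.2119.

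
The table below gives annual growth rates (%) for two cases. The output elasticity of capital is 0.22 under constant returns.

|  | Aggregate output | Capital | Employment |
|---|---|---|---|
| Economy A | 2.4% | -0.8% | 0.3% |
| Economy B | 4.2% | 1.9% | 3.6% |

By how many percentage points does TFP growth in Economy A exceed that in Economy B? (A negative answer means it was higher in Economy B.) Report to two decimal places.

Labor's share = 1 − 0.22 = 0.78.
Economy A: TFP = 2.4 + 0.176 − 0.234 = 2.342%.
Economy B: TFP = 4.2 − 0.418 − 2.808 = 0.974%.
Difference = 2.342 − (0.974) = 1.368 pp.

1.37 percentage points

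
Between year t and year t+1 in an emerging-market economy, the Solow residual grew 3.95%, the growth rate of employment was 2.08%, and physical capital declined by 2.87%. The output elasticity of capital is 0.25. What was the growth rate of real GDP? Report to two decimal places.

4.79%

Labor's share = 1 − 0.25 = 0.75.
Physical capital: 0.25 × (-2.87) = -0.7175 pp.
Employment: 0.75 × 2.08 = 1.56 pp.
Output growth = 3.95 + 0.8425 = 4.7925%.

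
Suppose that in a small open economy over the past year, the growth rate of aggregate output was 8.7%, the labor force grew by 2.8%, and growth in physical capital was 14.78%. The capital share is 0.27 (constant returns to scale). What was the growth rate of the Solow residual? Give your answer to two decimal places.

2.67%

Labor's share = 1 − 0.27 = 0.73.
Physical capital: 0.27 × 14.78 = 3.9906 pp.
The labor force: 0.73 × 2.8 = 2.044 pp.
TFP growth = 8.7 − 6.0346 = 2.6654%.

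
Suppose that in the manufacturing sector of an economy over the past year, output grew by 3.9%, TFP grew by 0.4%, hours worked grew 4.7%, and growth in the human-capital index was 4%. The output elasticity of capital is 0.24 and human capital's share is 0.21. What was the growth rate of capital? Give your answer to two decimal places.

0.31%

Labor's share = 1 − 0.24 − 0.21 = 0.55.
gY = gA + 0.21×4 + 0.55×4.7 + 0.24×g.
0.24×g = 3.9 − 0.4 − 3.425 = 0.075.
g = 0.075 / 0.24 = 0.3125%.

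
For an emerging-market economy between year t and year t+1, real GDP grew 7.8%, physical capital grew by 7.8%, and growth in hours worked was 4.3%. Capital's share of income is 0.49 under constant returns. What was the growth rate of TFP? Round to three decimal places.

Labor's share = 1 − 0.49 = 0.51.
Physical capital: 0.49 × 7.8 = 3.822 pp.
Hours worked: 0.51 × 4.3 = 2.193 pp.
TFP growth = 7.8 − 6.015 = 1.785%.

TFP grew 1.785%.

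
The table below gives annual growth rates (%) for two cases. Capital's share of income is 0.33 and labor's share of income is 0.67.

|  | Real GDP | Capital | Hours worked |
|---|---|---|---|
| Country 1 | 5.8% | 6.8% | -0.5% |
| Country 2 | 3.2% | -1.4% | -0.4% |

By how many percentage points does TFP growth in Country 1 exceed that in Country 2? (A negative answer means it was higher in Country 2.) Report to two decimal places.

-0.04 percentage points

Labor's share = 1 − 0.33 = 0.67.
Country 1: TFP = 5.8 − 2.244 + 0.335 = 3.891%.
Country 2: TFP = 3.2 + 0.462 + 0.268 = 3.93%.
Difference = 3.891 − (3.93) = -0.039 pp.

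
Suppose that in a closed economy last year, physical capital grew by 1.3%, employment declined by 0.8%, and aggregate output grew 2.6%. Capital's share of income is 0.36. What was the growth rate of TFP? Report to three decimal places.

TFP grew 2.644%.

Labor's share = 1 − 0.36 = 0.64.
Physical capital: 0.36 × 1.3 = 0.468 pp.
Employment: 0.64 × (-0.8) = -0.512 pp.
TFP growth = 2.6 + 0.044 = 2.644%.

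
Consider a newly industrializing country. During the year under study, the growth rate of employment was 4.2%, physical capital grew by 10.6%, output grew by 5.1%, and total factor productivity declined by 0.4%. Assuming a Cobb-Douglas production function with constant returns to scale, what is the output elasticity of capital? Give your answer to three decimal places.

gY = gA + α·gK + (1−α)·gL, so gY − gA − gL = α(gK − gL).
5.1 + 0.4 − 4.2 = α × (10.6 − 4.2).
1.3 = 6.4 α, so α = 0.20313.

The output elasticity of capital is 0.203.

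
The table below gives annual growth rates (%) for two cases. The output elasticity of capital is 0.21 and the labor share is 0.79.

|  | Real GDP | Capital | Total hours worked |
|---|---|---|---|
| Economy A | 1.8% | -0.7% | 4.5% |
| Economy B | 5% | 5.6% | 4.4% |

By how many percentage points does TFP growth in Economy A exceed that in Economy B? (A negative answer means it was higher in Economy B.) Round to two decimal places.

-1.96 percentage points

Labor's share = 1 − 0.21 = 0.79.
Economy A: TFP = 1.8 + 0.147 − 3.555 = -1.608%.
Economy B: TFP = 5 − 1.176 − 3.476 = 0.348%.
Difference = -1.608 − (0.348) = -1.956 pp.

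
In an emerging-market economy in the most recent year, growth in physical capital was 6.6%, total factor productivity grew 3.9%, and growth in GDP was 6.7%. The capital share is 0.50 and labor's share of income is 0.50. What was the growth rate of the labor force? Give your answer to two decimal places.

-1.00%

Labor's share = 1 − 0.5 = 0.5.
gY = gA + 0.5×6.6 + 0.5×g.
0.5×g = 6.7 − 3.9 − 3.3 = -0.5.
g = -0.5 / 0.5 = -1%.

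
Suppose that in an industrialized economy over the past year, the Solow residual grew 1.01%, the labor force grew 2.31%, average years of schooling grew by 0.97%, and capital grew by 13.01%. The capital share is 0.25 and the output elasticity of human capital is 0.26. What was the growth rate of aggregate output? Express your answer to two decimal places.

Labor's share = 1 − 0.25 − 0.26 = 0.49.
Capital: 0.25 × 13.01 = 3.2525 pp.
Average years of schooling: 0.26 × 0.97 = 0.2522 pp.
The labor force: 0.49 × 2.31 = 1.1319 pp.
Output growth = 1.01 + 4.6366 = 5.6466%.

5.65%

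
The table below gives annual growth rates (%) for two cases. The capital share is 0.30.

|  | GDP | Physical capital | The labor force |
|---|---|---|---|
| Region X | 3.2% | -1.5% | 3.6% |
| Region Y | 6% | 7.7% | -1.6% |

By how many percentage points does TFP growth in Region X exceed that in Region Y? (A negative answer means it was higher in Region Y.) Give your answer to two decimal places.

Labor's share = 1 − 0.3 = 0.7.
Region X: TFP = 3.2 + 0.45 − 2.52 = 1.13%.
Region Y: TFP = 6 − 2.31 + 1.12 = 4.81%.
Difference = 1.13 − (4.81) = -3.68 pp.

-3.68 percentage points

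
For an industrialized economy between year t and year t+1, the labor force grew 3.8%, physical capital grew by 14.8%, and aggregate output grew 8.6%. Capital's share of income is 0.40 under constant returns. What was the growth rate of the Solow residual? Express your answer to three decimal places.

Labor's share = 1 − 0.4 = 0.6.
Physical capital: 0.4 × 14.8 = 5.92 pp.
The labor force: 0.6 × 3.8 = 2.28 pp.
TFP growth = 8.6 − 8.2 = 0.4%.

The Solow residual growth was 0.400%.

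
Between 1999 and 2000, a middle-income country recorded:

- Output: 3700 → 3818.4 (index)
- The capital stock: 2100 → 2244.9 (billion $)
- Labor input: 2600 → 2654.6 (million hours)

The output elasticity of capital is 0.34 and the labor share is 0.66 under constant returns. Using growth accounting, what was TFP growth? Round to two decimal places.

-0.53%

Output growth = (3818.4 − 3700) / 3700 = 3.2%.
The capital stock growth = (2244.9 − 2100) / 2100 = 6.9%.
Labor input growth = (2654.6 − 2600) / 2600 = 2.1%.
Labor's share = 1 − 0.34 = 0.66.
The capital stock: 0.34 × 6.9 = 2.346 pp.
Labor input: 0.66 × 2.1 = 1.386 pp.
TFP growth = 3.2 − 3.732 = -0.532%.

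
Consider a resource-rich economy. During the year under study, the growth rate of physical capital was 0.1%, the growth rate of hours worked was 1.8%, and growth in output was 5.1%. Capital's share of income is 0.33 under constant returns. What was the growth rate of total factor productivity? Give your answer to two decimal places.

Labor's share = 1 − 0.33 = 0.67.
Physical capital: 0.33 × 0.1 = 0.033 pp.
Hours worked: 0.67 × 1.8 = 1.206 pp.
TFP growth = 5.1 − 1.239 = 3.861%.

3.86%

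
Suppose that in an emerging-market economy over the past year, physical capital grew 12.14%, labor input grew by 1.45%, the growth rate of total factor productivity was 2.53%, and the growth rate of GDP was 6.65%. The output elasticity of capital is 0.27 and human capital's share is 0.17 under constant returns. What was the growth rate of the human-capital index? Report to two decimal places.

The human-capital index grew 0.18%.

Labor's share = 1 − 0.27 − 0.17 = 0.56.
gY = gA + 0.27×12.14 + 0.56×1.45 + 0.17×g.
0.17×g = 6.65 − 2.53 − 4.0898 = 0.0302.
g = 0.0302 / 0.17 = 0.1776%.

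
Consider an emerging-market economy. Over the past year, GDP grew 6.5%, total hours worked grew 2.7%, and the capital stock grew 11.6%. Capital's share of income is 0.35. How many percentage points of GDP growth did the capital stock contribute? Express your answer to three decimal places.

Contribution = share × growth = 0.35 × 11.6 = 4.06 pp.

4.060 percentage points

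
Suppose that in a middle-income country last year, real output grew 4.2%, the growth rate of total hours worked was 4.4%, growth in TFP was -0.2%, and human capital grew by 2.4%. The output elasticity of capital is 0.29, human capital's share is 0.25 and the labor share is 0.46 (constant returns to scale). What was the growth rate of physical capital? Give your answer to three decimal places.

Labor's share = 1 − 0.29 − 0.25 = 0.46.
gY = gA + 0.25×2.4 + 0.46×4.4 + 0.29×g.
0.29×g = 4.2 + 0.2 − 2.624 = 1.776.
g = 1.776 / 0.29 = 6.12414%.

6.124%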